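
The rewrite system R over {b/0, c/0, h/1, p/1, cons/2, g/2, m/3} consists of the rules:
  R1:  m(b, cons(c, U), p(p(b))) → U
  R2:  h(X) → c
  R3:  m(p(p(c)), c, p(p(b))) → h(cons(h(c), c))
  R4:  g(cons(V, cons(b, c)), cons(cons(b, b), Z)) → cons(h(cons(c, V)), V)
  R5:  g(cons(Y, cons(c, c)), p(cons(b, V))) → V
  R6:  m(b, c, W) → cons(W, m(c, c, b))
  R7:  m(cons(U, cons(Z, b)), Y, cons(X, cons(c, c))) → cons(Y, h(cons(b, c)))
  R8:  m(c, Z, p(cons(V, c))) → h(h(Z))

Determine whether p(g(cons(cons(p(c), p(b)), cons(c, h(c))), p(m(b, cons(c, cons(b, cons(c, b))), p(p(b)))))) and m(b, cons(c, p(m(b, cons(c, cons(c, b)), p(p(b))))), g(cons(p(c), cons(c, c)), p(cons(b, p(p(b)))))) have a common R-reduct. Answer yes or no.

yes — NF(t₁) = p(cons(c, b)), NF(t₂) = p(cons(c, b))

Reduce t₁ = p(g(cons(cons(p(c), p(b)), cons(c, h(c))), p(m(b, cons(c, cons(b, cons(c, b))), p(p(b)))))):
1. p(g(cons(cons(p(c), p(b)), cons(c, h(c))), p(m(b, cons(c, cons(b, cons(c, b))), p(p(b))))))  →  p(g(cons(cons(p(c), p(b)), cons(c, c)), p(m(b, cons(c, cons(b, cons(c, b))), p(p(b))))))   [R2 at 1.1.2.2]
2. p(g(cons(cons(p(c), p(b)), cons(c, c)), p(m(b, cons(c, cons(b, cons(c, b))), p(p(b))))))  →  p(g(cons(cons(p(c), p(b)), cons(c, c)), p(cons(b, cons(c, b)))))   [R1 at 1.2.1]
3. p(g(cons(cons(p(c), p(b)), cons(c, c)), p(cons(b, cons(c, b)))))  →  p(cons(c, b))   [R5 at 1]

Reduce t₂ = m(b, cons(c, p(m(b, cons(c, cons(c, b)), p(p(b))))), g(cons(p(c), cons(c, c)), p(cons(b, p(p(b)))))):
1. m(b, cons(c, p(m(b, cons(c, cons(c, b)), p(p(b))))), g(cons(p(c), cons(c, c)), p(cons(b, p(p(b))))))  →  m(b, cons(c, p(cons(c, b))), g(cons(p(c), cons(c, c)), p(cons(b, p(p(b))))))   [R1 at 2.2.1]
2. m(b, cons(c, p(cons(c, b))), g(cons(p(c), cons(c, c)), p(cons(b, p(p(b))))))  →  m(b, cons(c, p(cons(c, b))), p(p(b)))   [R5 at 3]
3. m(b, cons(c, p(cons(c, b))), p(p(b)))  →  p(cons(c, b))   [R1 at ε]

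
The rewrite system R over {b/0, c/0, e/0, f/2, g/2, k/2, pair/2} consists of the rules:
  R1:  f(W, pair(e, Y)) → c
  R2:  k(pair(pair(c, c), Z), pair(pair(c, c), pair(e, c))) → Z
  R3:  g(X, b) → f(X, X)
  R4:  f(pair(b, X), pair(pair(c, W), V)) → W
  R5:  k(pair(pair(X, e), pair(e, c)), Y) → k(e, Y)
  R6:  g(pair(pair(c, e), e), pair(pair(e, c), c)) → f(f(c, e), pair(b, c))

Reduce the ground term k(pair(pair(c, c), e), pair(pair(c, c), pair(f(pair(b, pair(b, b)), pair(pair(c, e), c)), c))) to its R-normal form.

1. k(pair(pair(c, c), e), pair(pair(c, c), pair(f(pair(b, pair(b, b)), pair(pair(c, e), c)), c)))  →  k(pair(pair(c, c), e), pair(pair(c, c), pair(e, c)))   [R4 at 2.2.1]
2. k(pair(pair(c, c), e), pair(pair(c, c), pair(e, c)))  →  e   [R2 at ε]

e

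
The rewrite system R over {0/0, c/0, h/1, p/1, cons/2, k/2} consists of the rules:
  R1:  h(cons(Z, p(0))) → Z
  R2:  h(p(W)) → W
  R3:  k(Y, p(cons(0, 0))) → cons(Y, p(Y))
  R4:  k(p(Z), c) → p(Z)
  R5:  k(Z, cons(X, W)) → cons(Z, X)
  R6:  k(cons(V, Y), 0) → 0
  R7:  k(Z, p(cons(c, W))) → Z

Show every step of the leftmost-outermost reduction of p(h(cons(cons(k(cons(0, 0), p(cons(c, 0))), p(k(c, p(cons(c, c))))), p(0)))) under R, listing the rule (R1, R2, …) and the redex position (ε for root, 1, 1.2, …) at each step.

1. p(h(cons(cons(k(cons(0, 0), p(cons(c, 0))), p(k(c, p(cons(c, c))))), p(0))))  →  p(cons(k(cons(0, 0), p(cons(c, 0))), p(k(c, p(cons(c, c))))))   [R1 at 1]
2. p(cons(k(cons(0, 0), p(cons(c, 0))), p(k(c, p(cons(c, c))))))  →  p(cons(cons(0, 0), p(k(c, p(cons(c, c))))))   [R7 at 1.1]
3. p(cons(cons(0, 0), p(k(c, p(cons(c, c))))))  →  p(cons(cons(0, 0), p(c)))   [R7 at 1.2.1]

p(cons(cons(0, 0), p(c)))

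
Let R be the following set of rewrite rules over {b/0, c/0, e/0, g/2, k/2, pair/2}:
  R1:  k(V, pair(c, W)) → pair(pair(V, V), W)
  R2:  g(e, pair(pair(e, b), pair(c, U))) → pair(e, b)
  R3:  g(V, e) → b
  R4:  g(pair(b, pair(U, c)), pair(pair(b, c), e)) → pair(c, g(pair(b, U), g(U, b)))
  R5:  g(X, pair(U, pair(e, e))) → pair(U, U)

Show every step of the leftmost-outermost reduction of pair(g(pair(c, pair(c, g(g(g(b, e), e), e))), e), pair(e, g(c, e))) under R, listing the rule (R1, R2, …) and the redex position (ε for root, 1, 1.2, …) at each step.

1. pair(g(pair(c, pair(c, g(g(g(b, e), e), e))), e), pair(e, g(c, e)))  →  pair(b, pair(e, g(c, e)))   [R3 at 1]
2. pair(b, pair(e, g(c, e)))  →  pair(b, pair(e, b))   [R3 at 2.2]

pair(b, pair(e, b))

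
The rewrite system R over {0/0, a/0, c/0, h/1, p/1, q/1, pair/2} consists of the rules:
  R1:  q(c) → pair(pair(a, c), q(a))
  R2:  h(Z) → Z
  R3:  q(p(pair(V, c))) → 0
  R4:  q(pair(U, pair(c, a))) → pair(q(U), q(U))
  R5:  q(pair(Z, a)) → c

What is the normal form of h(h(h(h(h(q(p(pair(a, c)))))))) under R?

0

1. h(h(h(h(h(q(p(pair(a, c))))))))  →  h(h(h(h(q(p(pair(a, c)))))))   [R2 at ε]
2. h(h(h(h(q(p(pair(a, c)))))))  →  h(h(h(q(p(pair(a, c))))))   [R2 at ε]
3. h(h(h(q(p(pair(a, c))))))  →  h(h(q(p(pair(a, c)))))   [R2 at ε]
4. h(h(q(p(pair(a, c)))))  →  h(q(p(pair(a, c))))   [R2 at ε]
5. h(q(p(pair(a, c))))  →  q(p(pair(a, c)))   [R2 at ε]
6. q(p(pair(a, c)))  →  0   [R3 at ε]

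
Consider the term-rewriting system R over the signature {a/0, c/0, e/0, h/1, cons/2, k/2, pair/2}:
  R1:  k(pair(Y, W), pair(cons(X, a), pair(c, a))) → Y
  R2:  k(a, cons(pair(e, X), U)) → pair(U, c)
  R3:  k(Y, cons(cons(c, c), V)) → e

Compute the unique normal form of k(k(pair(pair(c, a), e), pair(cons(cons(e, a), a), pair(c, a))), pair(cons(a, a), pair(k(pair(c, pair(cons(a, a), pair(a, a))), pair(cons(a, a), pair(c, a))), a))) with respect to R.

1. k(k(pair(pair(c, a), e), pair(cons(cons(e, a), a), pair(c, a))), pair(cons(a, a), pair(k(pair(c, pair(cons(a, a), pair(a, a))), pair(cons(a, a), pair(c, a))), a)))  →  k(pair(c, a), pair(cons(a, a), pair(k(pair(c, pair(cons(a, a), pair(a, a))), pair(cons(a, a), pair(c, a))), a)))   [R1 at 1]
2. k(pair(c, a), pair(cons(a, a), pair(k(pair(c, pair(cons(a, a), pair(a, a))), pair(cons(a, a), pair(c, a))), a)))  →  k(pair(c, a), pair(cons(a, a), pair(c, a)))   [R1 at 2.2.1]
3. k(pair(c, a), pair(cons(a, a), pair(c, a)))  →  c   [R1 at ε]

c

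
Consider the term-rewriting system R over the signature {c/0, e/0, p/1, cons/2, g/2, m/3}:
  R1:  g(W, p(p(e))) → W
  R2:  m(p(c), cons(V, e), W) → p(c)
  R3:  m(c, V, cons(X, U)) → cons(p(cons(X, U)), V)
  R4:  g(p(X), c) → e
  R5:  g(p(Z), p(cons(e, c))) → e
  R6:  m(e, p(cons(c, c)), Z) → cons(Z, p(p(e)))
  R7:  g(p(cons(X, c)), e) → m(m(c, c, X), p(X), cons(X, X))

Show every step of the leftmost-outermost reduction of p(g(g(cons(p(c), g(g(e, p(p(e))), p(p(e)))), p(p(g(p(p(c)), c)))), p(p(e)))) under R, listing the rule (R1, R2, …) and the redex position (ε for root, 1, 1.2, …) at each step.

1. p(g(g(cons(p(c), g(g(e, p(p(e))), p(p(e)))), p(p(g(p(p(c)), c)))), p(p(e))))  →  p(g(cons(p(c), g(g(e, p(p(e))), p(p(e)))), p(p(g(p(p(c)), c)))))   [R1 at 1]
2. p(g(cons(p(c), g(g(e, p(p(e))), p(p(e)))), p(p(g(p(p(c)), c)))))  →  p(g(cons(p(c), g(e, p(p(e)))), p(p(g(p(p(c)), c)))))   [R1 at 1.1.2]
3. p(g(cons(p(c), g(e, p(p(e)))), p(p(g(p(p(c)), c)))))  →  p(g(cons(p(c), e), p(p(g(p(p(c)), c)))))   [R1 at 1.1.2]
4. p(g(cons(p(c), e), p(p(g(p(p(c)), c)))))  →  p(g(cons(p(c), e), p(p(e))))   [R4 at 1.2.1.1]
5. p(g(cons(p(c), e), p(p(e))))  →  p(cons(p(c), e))   [R1 at 1]

p(cons(p(c), e))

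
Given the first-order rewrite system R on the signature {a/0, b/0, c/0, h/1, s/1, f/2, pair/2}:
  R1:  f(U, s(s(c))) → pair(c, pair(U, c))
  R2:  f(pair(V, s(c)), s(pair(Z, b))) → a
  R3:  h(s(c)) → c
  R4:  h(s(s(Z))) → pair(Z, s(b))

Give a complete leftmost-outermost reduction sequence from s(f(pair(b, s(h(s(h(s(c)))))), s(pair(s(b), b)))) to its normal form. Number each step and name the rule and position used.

1. s(f(pair(b, s(h(s(h(s(c)))))), s(pair(s(b), b))))  →  s(f(pair(b, s(h(s(c)))), s(pair(s(b), b))))   [R3 at 1.1.2.1.1.1]
2. s(f(pair(b, s(h(s(c)))), s(pair(s(b), b))))  →  s(f(pair(b, s(c)), s(pair(s(b), b))))   [R3 at 1.1.2.1]
3. s(f(pair(b, s(c)), s(pair(s(b), b))))  →  s(a)   [R2 at 1]

s(a)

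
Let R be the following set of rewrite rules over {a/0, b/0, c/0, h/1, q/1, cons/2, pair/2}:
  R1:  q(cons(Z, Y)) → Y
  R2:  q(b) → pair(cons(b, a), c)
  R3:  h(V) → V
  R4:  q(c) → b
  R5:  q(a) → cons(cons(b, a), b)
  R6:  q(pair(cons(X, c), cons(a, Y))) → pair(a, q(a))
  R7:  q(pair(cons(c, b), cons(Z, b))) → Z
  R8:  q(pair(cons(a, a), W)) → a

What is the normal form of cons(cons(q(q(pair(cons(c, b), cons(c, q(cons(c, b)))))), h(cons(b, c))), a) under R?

1. cons(cons(q(q(pair(cons(c, b), cons(c, q(cons(c, b)))))), h(cons(b, c))), a)  →  cons(cons(q(q(pair(cons(c, b), cons(c, b)))), h(cons(b, c))), a)   [R1 at 1.1.1.1.2.2]
2. cons(cons(q(q(pair(cons(c, b), cons(c, b)))), h(cons(b, c))), a)  →  cons(cons(q(c), h(cons(b, c))), a)   [R7 at 1.1.1]
3. cons(cons(q(c), h(cons(b, c))), a)  →  cons(cons(b, h(cons(b, c))), a)   [R4 at 1.1]
4. cons(cons(b, h(cons(b, c))), a)  →  cons(cons(b, cons(b, c)), a)   [R3 at 1.2]

cons(cons(b, cons(b, c)), a)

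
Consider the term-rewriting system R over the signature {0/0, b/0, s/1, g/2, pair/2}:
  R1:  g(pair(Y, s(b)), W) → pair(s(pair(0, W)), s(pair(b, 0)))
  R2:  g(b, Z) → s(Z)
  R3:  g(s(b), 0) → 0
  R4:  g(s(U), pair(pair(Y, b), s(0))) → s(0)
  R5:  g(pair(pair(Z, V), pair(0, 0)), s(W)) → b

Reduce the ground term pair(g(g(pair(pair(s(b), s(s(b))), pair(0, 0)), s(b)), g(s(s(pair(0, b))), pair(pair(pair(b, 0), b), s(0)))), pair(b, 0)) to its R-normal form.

1. pair(g(g(pair(pair(s(b), s(s(b))), pair(0, 0)), s(b)), g(s(s(pair(0, b))), pair(pair(pair(b, 0), b), s(0)))), pair(b, 0))  →  pair(g(b, g(s(s(pair(0, b))), pair(pair(pair(b, 0), b), s(0)))), pair(b, 0))   [R5 at 1.1]
2. pair(g(b, g(s(s(pair(0, b))), pair(pair(pair(b, 0), b), s(0)))), pair(b, 0))  →  pair(s(g(s(s(pair(0, b))), pair(pair(pair(b, 0), b), s(0)))), pair(b, 0))   [R2 at 1]
3. pair(s(g(s(s(pair(0, b))), pair(pair(pair(b, 0), b), s(0)))), pair(b, 0))  →  pair(s(s(0)), pair(b, 0))   [R4 at 1.1]

pair(s(s(0)), pair(b, 0))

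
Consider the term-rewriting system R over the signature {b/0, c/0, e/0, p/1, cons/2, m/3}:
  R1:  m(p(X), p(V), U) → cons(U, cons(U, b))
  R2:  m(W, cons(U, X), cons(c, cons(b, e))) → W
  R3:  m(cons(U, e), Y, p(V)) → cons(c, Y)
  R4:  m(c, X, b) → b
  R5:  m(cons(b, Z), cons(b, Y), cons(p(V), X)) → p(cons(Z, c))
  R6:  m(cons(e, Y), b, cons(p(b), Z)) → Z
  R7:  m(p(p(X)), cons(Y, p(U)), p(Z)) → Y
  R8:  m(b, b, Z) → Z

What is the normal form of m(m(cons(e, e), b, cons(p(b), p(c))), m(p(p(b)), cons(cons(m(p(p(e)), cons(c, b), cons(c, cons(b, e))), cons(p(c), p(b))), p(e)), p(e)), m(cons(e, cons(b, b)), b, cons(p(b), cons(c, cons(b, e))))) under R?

1. m(m(cons(e, e), b, cons(p(b), p(c))), m(p(p(b)), cons(cons(m(p(p(e)), cons(c, b), cons(c, cons(b, e))), cons(p(c), p(b))), p(e)), p(e)), m(cons(e, cons(b, b)), b, cons(p(b), cons(c, cons(b, e)))))  →  m(p(c), m(p(p(b)), cons(cons(m(p(p(e)), cons(c, b), cons(c, cons(b, e))), cons(p(c), p(b))), p(e)), p(e)), m(cons(e, cons(b, b)), b, cons(p(b), cons(c, cons(b, e)))))   [R6 at 1]
2. m(p(c), m(p(p(b)), cons(cons(m(p(p(e)), cons(c, b), cons(c, cons(b, e))), cons(p(c), p(b))), p(e)), p(e)), m(cons(e, cons(b, b)), b, cons(p(b), cons(c, cons(b, e)))))  →  m(p(c), cons(m(p(p(e)), cons(c, b), cons(c, cons(b, e))), cons(p(c), p(b))), m(cons(e, cons(b, b)), b, cons(p(b), cons(c, cons(b, e)))))   [R7 at 2]
3. m(p(c), cons(m(p(p(e)), cons(c, b), cons(c, cons(b, e))), cons(p(c), p(b))), m(cons(e, cons(b, b)), b, cons(p(b), cons(c, cons(b, e)))))  →  m(p(c), cons(p(p(e)), cons(p(c), p(b))), m(cons(e, cons(b, b)), b, cons(p(b), cons(c, cons(b, e)))))   [R2 at 2.1]
4. m(p(c), cons(p(p(e)), cons(p(c), p(b))), m(cons(e, cons(b, b)), b, cons(p(b), cons(c, cons(b, e)))))  →  m(p(c), cons(p(p(e)), cons(p(c), p(b))), cons(c, cons(b, e)))   [R6 at 3]
5. m(p(c), cons(p(p(e)), cons(p(c), p(b))), cons(c, cons(b, e)))  →  p(c)   [R2 at ε]

p(c)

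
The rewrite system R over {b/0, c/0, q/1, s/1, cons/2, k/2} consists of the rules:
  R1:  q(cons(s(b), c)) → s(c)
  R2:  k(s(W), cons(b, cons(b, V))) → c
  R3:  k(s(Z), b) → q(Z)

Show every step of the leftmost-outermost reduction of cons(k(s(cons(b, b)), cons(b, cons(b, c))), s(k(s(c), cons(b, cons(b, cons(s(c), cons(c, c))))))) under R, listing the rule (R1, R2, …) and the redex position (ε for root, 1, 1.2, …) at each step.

1. cons(k(s(cons(b, b)), cons(b, cons(b, c))), s(k(s(c), cons(b, cons(b, cons(s(c), cons(c, c)))))))  →  cons(c, s(k(s(c), cons(b, cons(b, cons(s(c), cons(c, c)))))))   [R2 at 1]
2. cons(c, s(k(s(c), cons(b, cons(b, cons(s(c), cons(c, c)))))))  →  cons(c, s(c))   [R2 at 2.1]

cons(c, s(c))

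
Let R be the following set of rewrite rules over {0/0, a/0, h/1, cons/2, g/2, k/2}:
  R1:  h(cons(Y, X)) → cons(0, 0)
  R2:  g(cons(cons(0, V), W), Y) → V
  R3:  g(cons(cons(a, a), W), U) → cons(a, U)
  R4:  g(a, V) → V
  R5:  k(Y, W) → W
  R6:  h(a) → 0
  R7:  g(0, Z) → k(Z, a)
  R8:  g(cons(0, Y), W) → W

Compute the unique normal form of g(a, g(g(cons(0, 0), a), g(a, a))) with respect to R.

a

1. g(a, g(g(cons(0, 0), a), g(a, a)))  →  g(g(cons(0, 0), a), g(a, a))   [R4 at ε]
2. g(g(cons(0, 0), a), g(a, a))  →  g(a, g(a, a))   [R8 at 1]
3. g(a, g(a, a))  →  g(a, a)   [R4 at ε]
4. g(a, a)  →  a   [R4 at ε]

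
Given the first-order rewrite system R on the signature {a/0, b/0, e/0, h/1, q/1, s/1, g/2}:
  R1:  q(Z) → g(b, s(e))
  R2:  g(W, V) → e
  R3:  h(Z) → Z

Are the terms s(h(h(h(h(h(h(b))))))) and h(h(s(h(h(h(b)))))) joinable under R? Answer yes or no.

yes — NF(t₁) = s(b), NF(t₂) = s(b)

Reduce t₁ = s(h(h(h(h(h(h(b))))))):
1. s(h(h(h(h(h(h(b)))))))  →  s(h(h(h(h(h(b))))))   [R3 at 1]
2. s(h(h(h(h(h(b))))))  →  s(h(h(h(h(b)))))   [R3 at 1]
3. s(h(h(h(h(b)))))  →  s(h(h(h(b))))   [R3 at 1]
4. s(h(h(h(b))))  →  s(h(h(b)))   [R3 at 1]
5. s(h(h(b)))  →  s(h(b))   [R3 at 1]
6. s(h(b))  →  s(b)   [R3 at 1]

Reduce t₂ = h(h(s(h(h(h(b)))))):
1. h(h(s(h(h(h(b))))))  →  h(s(h(h(h(b)))))   [R3 at ε]
2. h(s(h(h(h(b)))))  →  s(h(h(h(b))))   [R3 at ε]
3. s(h(h(h(b))))  →  s(h(h(b)))   [R3 at 1]
4. s(h(h(b)))  →  s(h(b))   [R3 at 1]
5. s(h(b))  →  s(b)   [R3 at 1]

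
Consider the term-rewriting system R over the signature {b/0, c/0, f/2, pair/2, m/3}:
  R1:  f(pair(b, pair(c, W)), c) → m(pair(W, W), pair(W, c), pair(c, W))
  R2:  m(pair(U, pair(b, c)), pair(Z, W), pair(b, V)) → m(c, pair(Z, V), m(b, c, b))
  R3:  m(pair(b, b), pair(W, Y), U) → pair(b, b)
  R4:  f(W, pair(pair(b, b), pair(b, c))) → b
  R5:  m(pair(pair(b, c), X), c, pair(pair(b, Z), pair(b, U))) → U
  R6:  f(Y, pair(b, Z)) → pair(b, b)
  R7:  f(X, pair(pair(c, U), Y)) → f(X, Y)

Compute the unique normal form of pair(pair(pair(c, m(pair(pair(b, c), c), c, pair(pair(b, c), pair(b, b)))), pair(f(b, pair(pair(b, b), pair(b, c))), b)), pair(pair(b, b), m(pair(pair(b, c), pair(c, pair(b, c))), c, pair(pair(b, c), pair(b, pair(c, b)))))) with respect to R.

1. pair(pair(pair(c, m(pair(pair(b, c), c), c, pair(pair(b, c), pair(b, b)))), pair(f(b, pair(pair(b, b), pair(b, c))), b)), pair(pair(b, b), m(pair(pair(b, c), pair(c, pair(b, c))), c, pair(pair(b, c), pair(b, pair(c, b))))))  →  pair(pair(pair(c, b), pair(f(b, pair(pair(b, b), pair(b, c))), b)), pair(pair(b, b), m(pair(pair(b, c), pair(c, pair(b, c))), c, pair(pair(b, c), pair(b, pair(c, b))))))   [R5 at 1.1.2]
2. pair(pair(pair(c, b), pair(f(b, pair(pair(b, b), pair(b, c))), b)), pair(pair(b, b), m(pair(pair(b, c), pair(c, pair(b, c))), c, pair(pair(b, c), pair(b, pair(c, b))))))  →  pair(pair(pair(c, b), pair(b, b)), pair(pair(b, b), m(pair(pair(b, c), pair(c, pair(b, c))), c, pair(pair(b, c), pair(b, pair(c, b))))))   [R4 at 1.2.1]
3. pair(pair(pair(c, b), pair(b, b)), pair(pair(b, b), m(pair(pair(b, c), pair(c, pair(b, c))), c, pair(pair(b, c), pair(b, pair(c, b))))))  →  pair(pair(pair(c, b), pair(b, b)), pair(pair(b, b), pair(c, b)))   [R5 at 2.2]

pair(pair(pair(c, b), pair(b, b)), pair(pair(b, b), pair(c, b)))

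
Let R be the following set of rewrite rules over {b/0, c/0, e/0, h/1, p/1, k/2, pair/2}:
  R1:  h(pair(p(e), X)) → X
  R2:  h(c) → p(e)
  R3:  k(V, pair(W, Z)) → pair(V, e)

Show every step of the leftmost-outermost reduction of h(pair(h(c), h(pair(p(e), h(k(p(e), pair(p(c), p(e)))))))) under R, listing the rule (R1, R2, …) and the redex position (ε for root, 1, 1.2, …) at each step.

e

1. h(pair(h(c), h(pair(p(e), h(k(p(e), pair(p(c), p(e))))))))  →  h(pair(p(e), h(pair(p(e), h(k(p(e), pair(p(c), p(e))))))))   [R2 at 1.1]
2. h(pair(p(e), h(pair(p(e), h(k(p(e), pair(p(c), p(e))))))))  →  h(pair(p(e), h(k(p(e), pair(p(c), p(e))))))   [R1 at ε]
3. h(pair(p(e), h(k(p(e), pair(p(c), p(e))))))  →  h(k(p(e), pair(p(c), p(e))))   [R1 at ε]
4. h(k(p(e), pair(p(c), p(e))))  →  h(pair(p(e), e))   [R3 at 1]
5. h(pair(p(e), e))  →  e   [R1 at ε]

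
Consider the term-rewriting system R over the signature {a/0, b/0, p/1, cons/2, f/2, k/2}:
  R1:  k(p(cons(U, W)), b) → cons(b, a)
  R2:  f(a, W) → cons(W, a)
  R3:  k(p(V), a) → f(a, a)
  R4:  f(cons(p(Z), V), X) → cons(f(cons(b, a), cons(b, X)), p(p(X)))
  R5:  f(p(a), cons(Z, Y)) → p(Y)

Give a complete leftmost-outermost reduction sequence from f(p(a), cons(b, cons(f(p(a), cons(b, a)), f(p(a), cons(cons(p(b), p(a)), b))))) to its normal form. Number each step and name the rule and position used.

1. f(p(a), cons(b, cons(f(p(a), cons(b, a)), f(p(a), cons(cons(p(b), p(a)), b)))))  →  p(cons(f(p(a), cons(b, a)), f(p(a), cons(cons(p(b), p(a)), b))))   [R5 at ε]
2. p(cons(f(p(a), cons(b, a)), f(p(a), cons(cons(p(b), p(a)), b))))  →  p(cons(p(a), f(p(a), cons(cons(p(b), p(a)), b))))   [R5 at 1.1]
3. p(cons(p(a), f(p(a), cons(cons(p(b), p(a)), b))))  →  p(cons(p(a), p(b)))   [R5 at 1.2]

p(cons(p(a), p(b)))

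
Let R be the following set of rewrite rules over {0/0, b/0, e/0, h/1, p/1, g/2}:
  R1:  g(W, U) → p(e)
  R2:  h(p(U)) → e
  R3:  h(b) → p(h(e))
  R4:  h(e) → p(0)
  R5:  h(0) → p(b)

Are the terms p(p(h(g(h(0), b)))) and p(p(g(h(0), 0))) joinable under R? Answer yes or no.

no — NF(t₁) = p(p(e)), NF(t₂) = p(p(p(e)))

Reduce t₁ = p(p(h(g(h(0), b)))):
1. p(p(h(g(h(0), b))))  →  p(p(h(p(e))))   [R1 at 1.1.1]
2. p(p(h(p(e))))  →  p(p(e))   [R2 at 1.1]

Reduce t₂ = p(p(g(h(0), 0))):
1. p(p(g(h(0), 0)))  →  p(p(p(e)))   [R1 at 1.1]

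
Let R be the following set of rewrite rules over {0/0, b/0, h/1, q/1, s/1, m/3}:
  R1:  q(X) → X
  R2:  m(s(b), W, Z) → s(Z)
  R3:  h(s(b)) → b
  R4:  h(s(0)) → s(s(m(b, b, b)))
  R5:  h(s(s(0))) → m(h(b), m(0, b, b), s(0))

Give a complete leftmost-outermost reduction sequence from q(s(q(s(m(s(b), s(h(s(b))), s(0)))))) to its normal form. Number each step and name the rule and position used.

1. q(s(q(s(m(s(b), s(h(s(b))), s(0))))))  →  s(q(s(m(s(b), s(h(s(b))), s(0)))))   [R1 at ε]
2. s(q(s(m(s(b), s(h(s(b))), s(0)))))  →  s(s(m(s(b), s(h(s(b))), s(0))))   [R1 at 1]
3. s(s(m(s(b), s(h(s(b))), s(0))))  →  s(s(s(s(0))))   [R2 at 1.1]

s(s(s(s(0))))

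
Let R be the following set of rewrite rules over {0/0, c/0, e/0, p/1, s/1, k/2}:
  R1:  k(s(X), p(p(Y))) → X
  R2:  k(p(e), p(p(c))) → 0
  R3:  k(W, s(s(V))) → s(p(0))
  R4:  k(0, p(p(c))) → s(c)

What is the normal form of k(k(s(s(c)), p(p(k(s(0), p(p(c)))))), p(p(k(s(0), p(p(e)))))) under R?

1. k(k(s(s(c)), p(p(k(s(0), p(p(c)))))), p(p(k(s(0), p(p(e))))))  →  k(s(c), p(p(k(s(0), p(p(e))))))   [R1 at 1]
2. k(s(c), p(p(k(s(0), p(p(e))))))  →  c   [R1 at ε]

c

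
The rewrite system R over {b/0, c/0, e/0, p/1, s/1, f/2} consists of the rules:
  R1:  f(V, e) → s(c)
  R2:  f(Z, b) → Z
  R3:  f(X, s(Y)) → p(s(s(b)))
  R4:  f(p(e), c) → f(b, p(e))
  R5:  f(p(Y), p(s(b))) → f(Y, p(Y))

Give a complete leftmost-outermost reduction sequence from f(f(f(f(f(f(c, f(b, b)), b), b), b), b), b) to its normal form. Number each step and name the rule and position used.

1. f(f(f(f(f(f(c, f(b, b)), b), b), b), b), b)  →  f(f(f(f(f(c, f(b, b)), b), b), b), b)   [R2 at ε]
2. f(f(f(f(f(c, f(b, b)), b), b), b), b)  →  f(f(f(f(c, f(b, b)), b), b), b)   [R2 at ε]
3. f(f(f(f(c, f(b, b)), b), b), b)  →  f(f(f(c, f(b, b)), b), b)   [R2 at ε]
4. f(f(f(c, f(b, b)), b), b)  →  f(f(c, f(b, b)), b)   [R2 at ε]
5. f(f(c, f(b, b)), b)  →  f(c, f(b, b))   [R2 at ε]
6. f(c, f(b, b))  →  f(c, b)   [R2 at 2]
7. f(c, b)  →  c   [R2 at ε]

c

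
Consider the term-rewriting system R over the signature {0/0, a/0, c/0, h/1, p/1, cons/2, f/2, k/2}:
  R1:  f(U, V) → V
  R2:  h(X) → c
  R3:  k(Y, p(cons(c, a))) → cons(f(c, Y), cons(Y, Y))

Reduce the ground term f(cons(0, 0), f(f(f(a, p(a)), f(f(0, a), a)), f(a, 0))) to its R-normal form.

1. f(cons(0, 0), f(f(f(a, p(a)), f(f(0, a), a)), f(a, 0)))  →  f(f(f(a, p(a)), f(f(0, a), a)), f(a, 0))   [R1 at ε]
2. f(f(f(a, p(a)), f(f(0, a), a)), f(a, 0))  →  f(a, 0)   [R1 at ε]
3. f(a, 0)  →  0   [R1 at ε]

0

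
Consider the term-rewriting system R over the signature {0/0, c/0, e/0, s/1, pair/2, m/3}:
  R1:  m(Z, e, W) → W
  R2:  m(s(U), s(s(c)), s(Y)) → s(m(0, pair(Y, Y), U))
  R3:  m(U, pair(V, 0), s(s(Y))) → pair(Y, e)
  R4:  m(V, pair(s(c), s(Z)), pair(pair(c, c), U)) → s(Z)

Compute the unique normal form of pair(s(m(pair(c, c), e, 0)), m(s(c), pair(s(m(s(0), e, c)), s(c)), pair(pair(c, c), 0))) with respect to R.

pair(s(0), s(c))

1. pair(s(m(pair(c, c), e, 0)), m(s(c), pair(s(m(s(0), e, c)), s(c)), pair(pair(c, c), 0)))  →  pair(s(0), m(s(c), pair(s(m(s(0), e, c)), s(c)), pair(pair(c, c), 0)))   [R1 at 1.1]
2. pair(s(0), m(s(c), pair(s(m(s(0), e, c)), s(c)), pair(pair(c, c), 0)))  →  pair(s(0), m(s(c), pair(s(c), s(c)), pair(pair(c, c), 0)))   [R1 at 2.2.1.1]
3. pair(s(0), m(s(c), pair(s(c), s(c)), pair(pair(c, c), 0)))  →  pair(s(0), s(c))   [R4 at 2]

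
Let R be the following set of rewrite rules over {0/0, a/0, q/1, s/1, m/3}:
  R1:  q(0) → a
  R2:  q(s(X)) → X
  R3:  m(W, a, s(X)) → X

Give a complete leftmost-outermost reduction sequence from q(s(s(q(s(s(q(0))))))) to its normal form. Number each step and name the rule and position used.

1. q(s(s(q(s(s(q(0)))))))  →  s(q(s(s(q(0)))))   [R2 at ε]
2. s(q(s(s(q(0)))))  →  s(s(q(0)))   [R2 at 1]
3. s(s(q(0)))  →  s(s(a))   [R1 at 1.1]

s(s(a))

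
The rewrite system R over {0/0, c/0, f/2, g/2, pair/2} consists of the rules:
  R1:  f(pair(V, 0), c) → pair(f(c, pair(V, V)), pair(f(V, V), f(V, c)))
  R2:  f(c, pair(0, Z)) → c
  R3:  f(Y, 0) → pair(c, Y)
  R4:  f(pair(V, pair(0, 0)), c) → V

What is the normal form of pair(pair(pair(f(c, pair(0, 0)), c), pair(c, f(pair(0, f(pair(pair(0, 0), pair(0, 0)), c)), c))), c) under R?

pair(pair(pair(c, c), pair(c, 0)), c)

1. pair(pair(pair(f(c, pair(0, 0)), c), pair(c, f(pair(0, f(pair(pair(0, 0), pair(0, 0)), c)), c))), c)  →  pair(pair(pair(c, c), pair(c, f(pair(0, f(pair(pair(0, 0), pair(0, 0)), c)), c))), c)   [R2 at 1.1.1]
2. pair(pair(pair(c, c), pair(c, f(pair(0, f(pair(pair(0, 0), pair(0, 0)), c)), c))), c)  →  pair(pair(pair(c, c), pair(c, f(pair(0, pair(0, 0)), c))), c)   [R4 at 1.2.2.1.2]
3. pair(pair(pair(c, c), pair(c, f(pair(0, pair(0, 0)), c))), c)  →  pair(pair(pair(c, c), pair(c, 0)), c)   [R4 at 1.2.2]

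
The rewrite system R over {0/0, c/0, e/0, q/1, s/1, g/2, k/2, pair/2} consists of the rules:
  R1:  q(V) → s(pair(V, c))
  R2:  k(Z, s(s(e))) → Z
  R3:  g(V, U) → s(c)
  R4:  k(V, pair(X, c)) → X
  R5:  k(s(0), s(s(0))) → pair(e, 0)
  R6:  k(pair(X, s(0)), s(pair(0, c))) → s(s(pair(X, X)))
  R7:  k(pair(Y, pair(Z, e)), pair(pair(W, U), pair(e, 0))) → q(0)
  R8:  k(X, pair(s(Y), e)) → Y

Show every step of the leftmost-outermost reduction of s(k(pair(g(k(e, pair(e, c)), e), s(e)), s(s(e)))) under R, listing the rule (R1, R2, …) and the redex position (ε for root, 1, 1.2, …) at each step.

1. s(k(pair(g(k(e, pair(e, c)), e), s(e)), s(s(e))))  →  s(pair(g(k(e, pair(e, c)), e), s(e)))   [R2 at 1]
2. s(pair(g(k(e, pair(e, c)), e), s(e)))  →  s(pair(s(c), s(e)))   [R3 at 1.1]

s(pair(s(c), s(e)))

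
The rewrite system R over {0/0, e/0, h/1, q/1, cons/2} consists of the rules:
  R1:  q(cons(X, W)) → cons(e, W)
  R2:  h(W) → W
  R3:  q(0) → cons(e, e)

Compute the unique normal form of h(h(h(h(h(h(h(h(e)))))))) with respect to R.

1. h(h(h(h(h(h(h(h(e))))))))  →  h(h(h(h(h(h(h(e)))))))   [R2 at ε]
2. h(h(h(h(h(h(h(e)))))))  →  h(h(h(h(h(h(e))))))   [R2 at ε]
3. h(h(h(h(h(h(e))))))  →  h(h(h(h(h(e)))))   [R2 at ε]
4. h(h(h(h(h(e)))))  →  h(h(h(h(e))))   [R2 at ε]
5. h(h(h(h(e))))  →  h(h(h(e)))   [R2 at ε]
6. h(h(h(e)))  →  h(h(e))   [R2 at ε]
7. h(h(e))  →  h(e)   [R2 at ε]
8. h(e)  →  e   [R2 at ε]

e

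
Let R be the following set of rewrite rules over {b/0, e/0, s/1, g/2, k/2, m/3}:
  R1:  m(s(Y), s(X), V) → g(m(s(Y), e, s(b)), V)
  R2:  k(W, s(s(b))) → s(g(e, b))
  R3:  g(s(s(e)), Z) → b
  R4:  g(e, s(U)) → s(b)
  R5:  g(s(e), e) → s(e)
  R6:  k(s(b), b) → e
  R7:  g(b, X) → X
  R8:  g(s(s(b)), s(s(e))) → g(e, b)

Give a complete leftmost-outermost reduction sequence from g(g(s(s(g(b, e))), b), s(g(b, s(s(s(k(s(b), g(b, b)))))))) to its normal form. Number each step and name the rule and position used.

s(s(s(s(e))))

1. g(g(s(s(g(b, e))), b), s(g(b, s(s(s(k(s(b), g(b, b))))))))  →  g(g(s(s(e)), b), s(g(b, s(s(s(k(s(b), g(b, b))))))))   [R7 at 1.1.1.1]
2. g(g(s(s(e)), b), s(g(b, s(s(s(k(s(b), g(b, b))))))))  →  g(b, s(g(b, s(s(s(k(s(b), g(b, b))))))))   [R3 at 1]
3. g(b, s(g(b, s(s(s(k(s(b), g(b, b))))))))  →  s(g(b, s(s(s(k(s(b), g(b, b)))))))   [R7 at ε]
4. s(g(b, s(s(s(k(s(b), g(b, b)))))))  →  s(s(s(s(k(s(b), g(b, b))))))   [R7 at 1]
5. s(s(s(s(k(s(b), g(b, b))))))  →  s(s(s(s(k(s(b), b)))))   [R7 at 1.1.1.1.2]
6. s(s(s(s(k(s(b), b)))))  →  s(s(s(s(e))))   [R6 at 1.1.1.1]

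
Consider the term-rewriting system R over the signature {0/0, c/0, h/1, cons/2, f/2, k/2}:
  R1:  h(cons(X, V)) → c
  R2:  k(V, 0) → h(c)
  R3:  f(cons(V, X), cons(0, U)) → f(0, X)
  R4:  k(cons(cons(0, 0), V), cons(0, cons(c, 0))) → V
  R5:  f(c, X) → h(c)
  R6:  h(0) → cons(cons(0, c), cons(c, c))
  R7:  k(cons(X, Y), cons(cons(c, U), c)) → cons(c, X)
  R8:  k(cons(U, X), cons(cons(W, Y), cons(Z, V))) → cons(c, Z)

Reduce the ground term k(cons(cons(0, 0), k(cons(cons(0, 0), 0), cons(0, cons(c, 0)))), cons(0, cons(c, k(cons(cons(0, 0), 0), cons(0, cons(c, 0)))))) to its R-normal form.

0

1. k(cons(cons(0, 0), k(cons(cons(0, 0), 0), cons(0, cons(c, 0)))), cons(0, cons(c, k(cons(cons(0, 0), 0), cons(0, cons(c, 0))))))  →  k(cons(cons(0, 0), 0), cons(0, cons(c, k(cons(cons(0, 0), 0), cons(0, cons(c, 0))))))   [R4 at 1.2]
2. k(cons(cons(0, 0), 0), cons(0, cons(c, k(cons(cons(0, 0), 0), cons(0, cons(c, 0))))))  →  k(cons(cons(0, 0), 0), cons(0, cons(c, 0)))   [R4 at 2.2.2]
3. k(cons(cons(0, 0), 0), cons(0, cons(c, 0)))  →  0   [R4 at ε]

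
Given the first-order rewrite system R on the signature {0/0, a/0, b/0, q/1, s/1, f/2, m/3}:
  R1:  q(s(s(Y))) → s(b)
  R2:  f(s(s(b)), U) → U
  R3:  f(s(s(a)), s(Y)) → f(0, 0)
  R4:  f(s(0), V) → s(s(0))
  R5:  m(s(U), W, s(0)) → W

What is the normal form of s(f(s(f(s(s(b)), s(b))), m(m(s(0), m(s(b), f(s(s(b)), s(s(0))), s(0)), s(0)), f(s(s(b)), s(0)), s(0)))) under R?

1. s(f(s(f(s(s(b)), s(b))), m(m(s(0), m(s(b), f(s(s(b)), s(s(0))), s(0)), s(0)), f(s(s(b)), s(0)), s(0))))  →  s(f(s(s(b)), m(m(s(0), m(s(b), f(s(s(b)), s(s(0))), s(0)), s(0)), f(s(s(b)), s(0)), s(0))))   [R2 at 1.1.1]
2. s(f(s(s(b)), m(m(s(0), m(s(b), f(s(s(b)), s(s(0))), s(0)), s(0)), f(s(s(b)), s(0)), s(0))))  →  s(m(m(s(0), m(s(b), f(s(s(b)), s(s(0))), s(0)), s(0)), f(s(s(b)), s(0)), s(0)))   [R2 at 1]
3. s(m(m(s(0), m(s(b), f(s(s(b)), s(s(0))), s(0)), s(0)), f(s(s(b)), s(0)), s(0)))  →  s(m(m(s(b), f(s(s(b)), s(s(0))), s(0)), f(s(s(b)), s(0)), s(0)))   [R5 at 1.1]
4. s(m(m(s(b), f(s(s(b)), s(s(0))), s(0)), f(s(s(b)), s(0)), s(0)))  →  s(m(f(s(s(b)), s(s(0))), f(s(s(b)), s(0)), s(0)))   [R5 at 1.1]
5. s(m(f(s(s(b)), s(s(0))), f(s(s(b)), s(0)), s(0)))  →  s(m(s(s(0)), f(s(s(b)), s(0)), s(0)))   [R2 at 1.1]
6. s(m(s(s(0)), f(s(s(b)), s(0)), s(0)))  →  s(f(s(s(b)), s(0)))   [R5 at 1]
7. s(f(s(s(b)), s(0)))  →  s(s(0))   [R2 at 1]

s(s(0))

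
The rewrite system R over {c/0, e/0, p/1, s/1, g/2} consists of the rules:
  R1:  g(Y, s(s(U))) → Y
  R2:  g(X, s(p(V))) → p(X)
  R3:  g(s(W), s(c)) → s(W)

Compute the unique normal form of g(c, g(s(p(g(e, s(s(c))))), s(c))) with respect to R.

1. g(c, g(s(p(g(e, s(s(c))))), s(c)))  →  g(c, s(p(g(e, s(s(c))))))   [R3 at 2]
2. g(c, s(p(g(e, s(s(c))))))  →  p(c)   [R2 at ε]

p(c)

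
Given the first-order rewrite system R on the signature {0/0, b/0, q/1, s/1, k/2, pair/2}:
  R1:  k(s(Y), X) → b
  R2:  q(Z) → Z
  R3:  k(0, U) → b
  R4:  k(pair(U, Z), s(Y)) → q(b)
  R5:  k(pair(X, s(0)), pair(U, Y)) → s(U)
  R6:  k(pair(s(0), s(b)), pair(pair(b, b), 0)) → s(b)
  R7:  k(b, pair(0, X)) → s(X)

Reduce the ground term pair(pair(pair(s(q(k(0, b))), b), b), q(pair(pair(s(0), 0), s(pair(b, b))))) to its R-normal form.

pair(pair(pair(s(b), b), b), pair(pair(s(0), 0), s(pair(b, b))))

1. pair(pair(pair(s(q(k(0, b))), b), b), q(pair(pair(s(0), 0), s(pair(b, b)))))  →  pair(pair(pair(s(k(0, b)), b), b), q(pair(pair(s(0), 0), s(pair(b, b)))))   [R2 at 1.1.1.1]
2. pair(pair(pair(s(k(0, b)), b), b), q(pair(pair(s(0), 0), s(pair(b, b)))))  →  pair(pair(pair(s(b), b), b), q(pair(pair(s(0), 0), s(pair(b, b)))))   [R3 at 1.1.1.1]
3. pair(pair(pair(s(b), b), b), q(pair(pair(s(0), 0), s(pair(b, b)))))  →  pair(pair(pair(s(b), b), b), pair(pair(s(0), 0), s(pair(b, b))))   [R2 at 2]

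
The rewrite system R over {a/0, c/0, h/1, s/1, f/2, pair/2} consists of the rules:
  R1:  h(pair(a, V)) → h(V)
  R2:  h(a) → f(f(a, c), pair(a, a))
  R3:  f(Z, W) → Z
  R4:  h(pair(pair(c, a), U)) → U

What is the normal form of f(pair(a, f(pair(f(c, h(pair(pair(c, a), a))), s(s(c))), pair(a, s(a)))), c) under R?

pair(a, pair(c, s(s(c))))

1. f(pair(a, f(pair(f(c, h(pair(pair(c, a), a))), s(s(c))), pair(a, s(a)))), c)  →  pair(a, f(pair(f(c, h(pair(pair(c, a), a))), s(s(c))), pair(a, s(a))))   [R3 at ε]
2. pair(a, f(pair(f(c, h(pair(pair(c, a), a))), s(s(c))), pair(a, s(a))))  →  pair(a, pair(f(c, h(pair(pair(c, a), a))), s(s(c))))   [R3 at 2]
3. pair(a, pair(f(c, h(pair(pair(c, a), a))), s(s(c))))  →  pair(a, pair(c, s(s(c))))   [R3 at 2.1]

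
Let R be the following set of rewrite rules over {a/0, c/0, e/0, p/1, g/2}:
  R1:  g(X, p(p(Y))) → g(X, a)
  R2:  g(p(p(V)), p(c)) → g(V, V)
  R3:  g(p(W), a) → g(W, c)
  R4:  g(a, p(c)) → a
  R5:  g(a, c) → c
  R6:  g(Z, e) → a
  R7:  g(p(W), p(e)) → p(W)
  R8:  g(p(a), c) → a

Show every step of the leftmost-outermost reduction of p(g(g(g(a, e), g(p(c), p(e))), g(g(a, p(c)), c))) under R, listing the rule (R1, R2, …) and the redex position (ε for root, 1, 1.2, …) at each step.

p(c)

1. p(g(g(g(a, e), g(p(c), p(e))), g(g(a, p(c)), c)))  →  p(g(g(a, g(p(c), p(e))), g(g(a, p(c)), c)))   [R6 at 1.1.1]
2. p(g(g(a, g(p(c), p(e))), g(g(a, p(c)), c)))  →  p(g(g(a, p(c)), g(g(a, p(c)), c)))   [R7 at 1.1.2]
3. p(g(g(a, p(c)), g(g(a, p(c)), c)))  →  p(g(a, g(g(a, p(c)), c)))   [R4 at 1.1]
4. p(g(a, g(g(a, p(c)), c)))  →  p(g(a, g(a, c)))   [R4 at 1.2.1]
5. p(g(a, g(a, c)))  →  p(g(a, c))   [R5 at 1.2]
6. p(g(a, c))  →  p(c)   [R5 at 1]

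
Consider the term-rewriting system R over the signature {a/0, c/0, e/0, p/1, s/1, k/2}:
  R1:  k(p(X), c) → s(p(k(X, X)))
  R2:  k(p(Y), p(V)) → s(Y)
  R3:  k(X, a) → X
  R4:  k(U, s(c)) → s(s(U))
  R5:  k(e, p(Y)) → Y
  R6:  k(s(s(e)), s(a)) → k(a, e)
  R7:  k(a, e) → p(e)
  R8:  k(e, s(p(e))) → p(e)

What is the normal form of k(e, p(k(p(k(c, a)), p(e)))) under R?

s(c)

1. k(e, p(k(p(k(c, a)), p(e))))  →  k(p(k(c, a)), p(e))   [R5 at ε]
2. k(p(k(c, a)), p(e))  →  s(k(c, a))   [R2 at ε]
3. s(k(c, a))  →  s(c)   [R3 at 1]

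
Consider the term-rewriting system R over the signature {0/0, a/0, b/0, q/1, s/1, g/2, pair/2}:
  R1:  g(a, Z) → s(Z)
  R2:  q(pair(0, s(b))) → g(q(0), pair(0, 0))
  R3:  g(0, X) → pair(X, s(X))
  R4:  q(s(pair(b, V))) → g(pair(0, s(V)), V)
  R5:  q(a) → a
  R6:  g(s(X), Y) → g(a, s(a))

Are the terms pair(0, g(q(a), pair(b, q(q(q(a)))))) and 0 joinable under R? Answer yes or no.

no — NF(t₁) = pair(0, s(pair(b, a))), NF(t₂) = 0

Reduce t₁ = pair(0, g(q(a), pair(b, q(q(q(a)))))):
1. pair(0, g(q(a), pair(b, q(q(q(a))))))  →  pair(0, g(a, pair(b, q(q(q(a))))))   [R5 at 2.1]
2. pair(0, g(a, pair(b, q(q(q(a))))))  →  pair(0, s(pair(b, q(q(q(a))))))   [R1 at 2]
3. pair(0, s(pair(b, q(q(q(a))))))  →  pair(0, s(pair(b, q(q(a)))))   [R5 at 2.1.2.1.1]
4. pair(0, s(pair(b, q(q(a)))))  →  pair(0, s(pair(b, q(a))))   [R5 at 2.1.2.1]
5. pair(0, s(pair(b, q(a))))  →  pair(0, s(pair(b, a)))   [R5 at 2.1.2]

Reduce t₂ = 0:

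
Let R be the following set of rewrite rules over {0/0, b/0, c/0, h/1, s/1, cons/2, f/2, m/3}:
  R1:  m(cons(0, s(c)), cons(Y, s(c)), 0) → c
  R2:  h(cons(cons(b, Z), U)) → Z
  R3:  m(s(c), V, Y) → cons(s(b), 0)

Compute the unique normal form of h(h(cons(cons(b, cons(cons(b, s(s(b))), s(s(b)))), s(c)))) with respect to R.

1. h(h(cons(cons(b, cons(cons(b, s(s(b))), s(s(b)))), s(c))))  →  h(cons(cons(b, s(s(b))), s(s(b))))   [R2 at 1]
2. h(cons(cons(b, s(s(b))), s(s(b))))  →  s(s(b))   [R2 at ε]

s(s(b))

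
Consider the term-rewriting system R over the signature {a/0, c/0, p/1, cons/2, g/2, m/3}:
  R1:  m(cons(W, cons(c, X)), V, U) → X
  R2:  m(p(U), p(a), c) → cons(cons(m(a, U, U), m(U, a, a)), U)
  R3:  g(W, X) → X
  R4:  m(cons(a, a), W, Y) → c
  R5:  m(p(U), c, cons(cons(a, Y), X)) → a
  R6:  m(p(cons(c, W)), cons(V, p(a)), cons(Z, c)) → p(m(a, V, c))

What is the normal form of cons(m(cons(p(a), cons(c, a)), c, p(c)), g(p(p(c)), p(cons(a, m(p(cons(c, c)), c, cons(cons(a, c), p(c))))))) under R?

cons(a, p(cons(a, a)))

1. cons(m(cons(p(a), cons(c, a)), c, p(c)), g(p(p(c)), p(cons(a, m(p(cons(c, c)), c, cons(cons(a, c), p(c)))))))  →  cons(a, g(p(p(c)), p(cons(a, m(p(cons(c, c)), c, cons(cons(a, c), p(c)))))))   [R1 at 1]
2. cons(a, g(p(p(c)), p(cons(a, m(p(cons(c, c)), c, cons(cons(a, c), p(c)))))))  →  cons(a, p(cons(a, m(p(cons(c, c)), c, cons(cons(a, c), p(c))))))   [R3 at 2]
3. cons(a, p(cons(a, m(p(cons(c, c)), c, cons(cons(a, c), p(c))))))  →  cons(a, p(cons(a, a)))   [R5 at 2.1.2]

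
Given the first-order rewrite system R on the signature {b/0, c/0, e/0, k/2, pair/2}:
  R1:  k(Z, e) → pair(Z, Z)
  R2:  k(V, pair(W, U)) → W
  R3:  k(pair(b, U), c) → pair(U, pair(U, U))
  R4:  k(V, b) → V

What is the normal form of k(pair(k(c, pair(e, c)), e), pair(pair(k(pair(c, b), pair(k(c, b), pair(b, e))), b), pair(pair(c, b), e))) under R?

pair(c, b)

1. k(pair(k(c, pair(e, c)), e), pair(pair(k(pair(c, b), pair(k(c, b), pair(b, e))), b), pair(pair(c, b), e)))  →  pair(k(pair(c, b), pair(k(c, b), pair(b, e))), b)   [R2 at ε]
2. pair(k(pair(c, b), pair(k(c, b), pair(b, e))), b)  →  pair(k(c, b), b)   [R2 at 1]
3. pair(k(c, b), b)  →  pair(c, b)   [R4 at 1]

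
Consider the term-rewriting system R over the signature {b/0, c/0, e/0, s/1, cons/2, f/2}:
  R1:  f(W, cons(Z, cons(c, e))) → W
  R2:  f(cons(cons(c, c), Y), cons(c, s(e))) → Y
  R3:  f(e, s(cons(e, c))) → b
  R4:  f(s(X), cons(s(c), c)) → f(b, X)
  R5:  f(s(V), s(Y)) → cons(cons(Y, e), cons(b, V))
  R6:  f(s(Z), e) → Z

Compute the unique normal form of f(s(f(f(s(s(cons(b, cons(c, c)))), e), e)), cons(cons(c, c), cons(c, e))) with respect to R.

1. f(s(f(f(s(s(cons(b, cons(c, c)))), e), e)), cons(cons(c, c), cons(c, e)))  →  s(f(f(s(s(cons(b, cons(c, c)))), e), e))   [R1 at ε]
2. s(f(f(s(s(cons(b, cons(c, c)))), e), e))  →  s(f(s(cons(b, cons(c, c))), e))   [R6 at 1.1]
3. s(f(s(cons(b, cons(c, c))), e))  →  s(cons(b, cons(c, c)))   [R6 at 1]

s(cons(b, cons(c, c)))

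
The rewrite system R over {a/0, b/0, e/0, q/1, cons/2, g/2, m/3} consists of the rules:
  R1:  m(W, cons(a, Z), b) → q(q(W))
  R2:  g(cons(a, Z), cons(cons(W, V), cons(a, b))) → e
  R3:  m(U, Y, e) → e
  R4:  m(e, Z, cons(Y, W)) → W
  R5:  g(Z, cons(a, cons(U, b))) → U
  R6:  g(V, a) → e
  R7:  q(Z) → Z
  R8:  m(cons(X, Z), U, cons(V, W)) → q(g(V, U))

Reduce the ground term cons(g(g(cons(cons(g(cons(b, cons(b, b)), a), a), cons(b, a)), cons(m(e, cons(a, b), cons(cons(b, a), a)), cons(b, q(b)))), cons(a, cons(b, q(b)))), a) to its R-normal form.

1. cons(g(g(cons(cons(g(cons(b, cons(b, b)), a), a), cons(b, a)), cons(m(e, cons(a, b), cons(cons(b, a), a)), cons(b, q(b)))), cons(a, cons(b, q(b)))), a)  →  cons(g(g(cons(cons(e, a), cons(b, a)), cons(m(e, cons(a, b), cons(cons(b, a), a)), cons(b, q(b)))), cons(a, cons(b, q(b)))), a)   [R6 at 1.1.1.1.1]
2. cons(g(g(cons(cons(e, a), cons(b, a)), cons(m(e, cons(a, b), cons(cons(b, a), a)), cons(b, q(b)))), cons(a, cons(b, q(b)))), a)  →  cons(g(g(cons(cons(e, a), cons(b, a)), cons(a, cons(b, q(b)))), cons(a, cons(b, q(b)))), a)   [R4 at 1.1.2.1]
3. cons(g(g(cons(cons(e, a), cons(b, a)), cons(a, cons(b, q(b)))), cons(a, cons(b, q(b)))), a)  →  cons(g(g(cons(cons(e, a), cons(b, a)), cons(a, cons(b, b))), cons(a, cons(b, q(b)))), a)   [R7 at 1.1.2.2.2]
4. cons(g(g(cons(cons(e, a), cons(b, a)), cons(a, cons(b, b))), cons(a, cons(b, q(b)))), a)  →  cons(g(b, cons(a, cons(b, q(b)))), a)   [R5 at 1.1]
5. cons(g(b, cons(a, cons(b, q(b)))), a)  →  cons(g(b, cons(a, cons(b, b))), a)   [R7 at 1.2.2.2]
6. cons(g(b, cons(a, cons(b, b))), a)  →  cons(b, a)   [R5 at 1]

cons(b, a)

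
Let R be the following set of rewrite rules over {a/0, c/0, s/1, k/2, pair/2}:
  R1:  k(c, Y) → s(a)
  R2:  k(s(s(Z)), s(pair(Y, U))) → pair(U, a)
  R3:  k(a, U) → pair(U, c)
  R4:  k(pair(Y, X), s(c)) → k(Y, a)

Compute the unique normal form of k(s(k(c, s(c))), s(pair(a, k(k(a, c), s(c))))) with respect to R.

pair(s(a), a)

1. k(s(k(c, s(c))), s(pair(a, k(k(a, c), s(c)))))  →  k(s(s(a)), s(pair(a, k(k(a, c), s(c)))))   [R1 at 1.1]
2. k(s(s(a)), s(pair(a, k(k(a, c), s(c)))))  →  pair(k(k(a, c), s(c)), a)   [R2 at ε]
3. pair(k(k(a, c), s(c)), a)  →  pair(k(pair(c, c), s(c)), a)   [R3 at 1.1]
4. pair(k(pair(c, c), s(c)), a)  →  pair(k(c, a), a)   [R4 at 1]
5. pair(k(c, a), a)  →  pair(s(a), a)   [R1 at 1]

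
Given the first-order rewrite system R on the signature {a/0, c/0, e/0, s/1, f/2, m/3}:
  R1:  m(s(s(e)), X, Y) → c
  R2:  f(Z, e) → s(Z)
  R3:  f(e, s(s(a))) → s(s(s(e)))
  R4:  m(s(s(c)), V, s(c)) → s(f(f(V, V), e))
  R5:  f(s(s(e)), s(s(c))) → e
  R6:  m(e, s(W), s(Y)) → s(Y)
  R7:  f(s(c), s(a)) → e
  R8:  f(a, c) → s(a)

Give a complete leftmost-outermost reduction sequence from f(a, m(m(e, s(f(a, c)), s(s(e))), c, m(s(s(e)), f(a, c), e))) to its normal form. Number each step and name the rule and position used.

s(a)

1. f(a, m(m(e, s(f(a, c)), s(s(e))), c, m(s(s(e)), f(a, c), e)))  →  f(a, m(s(s(e)), c, m(s(s(e)), f(a, c), e)))   [R6 at 2.1]
2. f(a, m(s(s(e)), c, m(s(s(e)), f(a, c), e)))  →  f(a, c)   [R1 at 2]
3. f(a, c)  →  s(a)   [R8 at ε]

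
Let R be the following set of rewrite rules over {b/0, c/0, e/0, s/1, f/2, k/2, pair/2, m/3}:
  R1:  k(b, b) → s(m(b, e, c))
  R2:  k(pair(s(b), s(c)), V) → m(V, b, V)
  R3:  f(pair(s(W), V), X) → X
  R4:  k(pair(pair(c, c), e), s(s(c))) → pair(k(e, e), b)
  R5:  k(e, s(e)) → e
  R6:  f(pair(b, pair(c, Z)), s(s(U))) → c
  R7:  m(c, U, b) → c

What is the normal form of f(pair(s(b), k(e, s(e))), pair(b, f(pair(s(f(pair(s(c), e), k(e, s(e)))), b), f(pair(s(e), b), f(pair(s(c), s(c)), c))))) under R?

1. f(pair(s(b), k(e, s(e))), pair(b, f(pair(s(f(pair(s(c), e), k(e, s(e)))), b), f(pair(s(e), b), f(pair(s(c), s(c)), c)))))  →  pair(b, f(pair(s(f(pair(s(c), e), k(e, s(e)))), b), f(pair(s(e), b), f(pair(s(c), s(c)), c))))   [R3 at ε]
2. pair(b, f(pair(s(f(pair(s(c), e), k(e, s(e)))), b), f(pair(s(e), b), f(pair(s(c), s(c)), c))))  →  pair(b, f(pair(s(e), b), f(pair(s(c), s(c)), c)))   [R3 at 2]
3. pair(b, f(pair(s(e), b), f(pair(s(c), s(c)), c)))  →  pair(b, f(pair(s(c), s(c)), c))   [R3 at 2]
4. pair(b, f(pair(s(c), s(c)), c))  →  pair(b, c)   [R3 at 2]

pair(b, c)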